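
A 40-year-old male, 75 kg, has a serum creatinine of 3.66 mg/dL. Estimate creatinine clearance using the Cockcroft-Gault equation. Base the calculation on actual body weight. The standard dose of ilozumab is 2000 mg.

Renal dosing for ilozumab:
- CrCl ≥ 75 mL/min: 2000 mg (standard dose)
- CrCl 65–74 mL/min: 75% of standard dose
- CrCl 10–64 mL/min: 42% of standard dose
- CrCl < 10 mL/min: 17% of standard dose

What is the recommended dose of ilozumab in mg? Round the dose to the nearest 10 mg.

CrCl = (140 − 40) × 75 / (72 × 3.66) = 7500.0 / 263.52 ≈ 28.5 mL/min
CrCl ≈ 28 mL/min → bracket 10–64 mL/min.
42% of 2000 mg = 840 mg

840 mg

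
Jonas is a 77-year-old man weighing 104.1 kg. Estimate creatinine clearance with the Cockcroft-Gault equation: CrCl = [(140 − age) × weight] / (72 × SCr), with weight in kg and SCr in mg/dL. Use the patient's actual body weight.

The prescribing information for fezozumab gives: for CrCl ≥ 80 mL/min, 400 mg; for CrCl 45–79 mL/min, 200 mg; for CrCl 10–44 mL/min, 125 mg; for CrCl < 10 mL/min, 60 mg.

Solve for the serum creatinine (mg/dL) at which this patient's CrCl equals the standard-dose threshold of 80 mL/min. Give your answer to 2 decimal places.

1.14 mg/dL

Standard dose requires CrCl ≥ 80 mL/min.
Set (140 − 77) × 104.1 / (72 × SCr) = 80
SCr = (140 − 77) × 104.1 / (72 × 80) = 1.139 mg/dL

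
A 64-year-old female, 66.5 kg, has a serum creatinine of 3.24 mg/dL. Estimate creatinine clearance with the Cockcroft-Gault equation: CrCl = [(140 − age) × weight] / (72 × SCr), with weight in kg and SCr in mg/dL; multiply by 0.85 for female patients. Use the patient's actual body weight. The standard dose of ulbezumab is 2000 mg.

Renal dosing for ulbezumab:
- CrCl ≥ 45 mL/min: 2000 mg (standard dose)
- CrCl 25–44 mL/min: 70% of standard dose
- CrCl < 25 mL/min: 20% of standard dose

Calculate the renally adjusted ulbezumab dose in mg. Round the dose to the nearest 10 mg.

400 mg

CrCl = (140 − 64) × 66.5 / (72 × 3.24) × 0.85 = 5054.0 / 233.28 × 0.85 ≈ 18.4 mL/min
CrCl ≈ 18 mL/min → bracket < 25 mL/min.
20% of 2000 mg = 400 mg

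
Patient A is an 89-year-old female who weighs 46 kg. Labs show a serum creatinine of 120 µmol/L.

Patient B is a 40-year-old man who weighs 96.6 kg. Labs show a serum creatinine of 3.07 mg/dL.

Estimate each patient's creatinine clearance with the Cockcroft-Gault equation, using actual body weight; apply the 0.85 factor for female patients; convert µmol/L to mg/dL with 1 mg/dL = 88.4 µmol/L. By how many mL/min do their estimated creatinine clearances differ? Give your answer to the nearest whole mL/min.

Patient A: SCr = 120 / 88.4 = 1.357 mg/dL
Patient A: CrCl = (140 − 89) × 46 / (72 × 1.357) × 0.85 = 2346.0 / 97.70 × 0.85 ≈ 20.4 mL/min
Patient B: CrCl = (140 − 40) × 96.6 / (72 × 3.07) = 9660.0 / 221.04 ≈ 43.7 mL/min
|20.4 − 43.7| = 23.3 mL/min

23 mL/min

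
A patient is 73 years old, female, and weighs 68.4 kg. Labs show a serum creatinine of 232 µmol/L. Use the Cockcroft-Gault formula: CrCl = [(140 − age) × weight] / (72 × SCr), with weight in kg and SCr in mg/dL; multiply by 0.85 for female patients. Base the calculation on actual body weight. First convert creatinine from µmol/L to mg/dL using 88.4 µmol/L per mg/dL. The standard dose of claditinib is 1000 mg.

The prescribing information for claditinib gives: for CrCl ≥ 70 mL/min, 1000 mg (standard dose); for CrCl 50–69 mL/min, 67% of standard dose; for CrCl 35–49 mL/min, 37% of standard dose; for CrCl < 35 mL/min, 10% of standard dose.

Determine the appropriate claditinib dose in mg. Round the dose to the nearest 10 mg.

100 mg

SCr = 232 / 88.4 = 2.624 mg/dL
CrCl = (140 − 73) × 68.4 / (72 × 2.624) × 0.85 = 4582.8 / 188.93 × 0.85 ≈ 20.6 mL/min
CrCl ≈ 21 mL/min → bracket < 35 mL/min.
10% of 1000 mg = 100 mg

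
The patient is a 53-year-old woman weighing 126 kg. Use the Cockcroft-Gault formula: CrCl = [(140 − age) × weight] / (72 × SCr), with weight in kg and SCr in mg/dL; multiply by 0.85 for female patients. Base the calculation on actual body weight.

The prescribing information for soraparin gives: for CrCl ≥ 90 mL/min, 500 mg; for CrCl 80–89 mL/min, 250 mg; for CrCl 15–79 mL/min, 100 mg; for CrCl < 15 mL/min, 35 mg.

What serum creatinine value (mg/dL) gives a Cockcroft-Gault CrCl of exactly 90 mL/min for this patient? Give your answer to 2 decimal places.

Standard dose requires CrCl ≥ 90 mL/min.
Set (140 − 53) × 126 × 0.85 / (72 × SCr) = 90
SCr = (140 − 53) × 126 × 0.85 / (72 × 90) = 1.438 mg/dL

1.44 mg/dL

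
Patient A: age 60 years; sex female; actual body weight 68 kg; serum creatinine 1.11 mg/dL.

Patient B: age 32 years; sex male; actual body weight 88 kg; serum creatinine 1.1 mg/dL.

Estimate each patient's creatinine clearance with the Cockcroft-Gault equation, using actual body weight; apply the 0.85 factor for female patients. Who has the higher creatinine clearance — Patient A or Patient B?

Patient B

Patient A: CrCl = (140 − 60) × 68 / (72 × 1.11) × 0.85 = 5440.0 / 79.92 × 0.85 ≈ 57.9 mL/min
Patient B: CrCl = (140 − 32) × 88 / (72 × 1.1) = 9504.0 / 79.20 ≈ 120.0 mL/min
57.9 vs 120.0 mL/min → Patient B is higher.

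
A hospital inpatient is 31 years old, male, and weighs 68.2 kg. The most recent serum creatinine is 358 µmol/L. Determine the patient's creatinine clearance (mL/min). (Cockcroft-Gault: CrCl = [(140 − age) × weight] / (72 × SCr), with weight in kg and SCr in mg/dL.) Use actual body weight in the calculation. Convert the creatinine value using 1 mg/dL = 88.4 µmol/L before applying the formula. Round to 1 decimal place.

SCr = 358 / 88.4 = 4.05 mg/dL
CrCl = (140 − 31) × 68.2 / (72 × 4.05) = 7433.8 / 291.60 ≈ 25.5 mL/min

25.5 mL/min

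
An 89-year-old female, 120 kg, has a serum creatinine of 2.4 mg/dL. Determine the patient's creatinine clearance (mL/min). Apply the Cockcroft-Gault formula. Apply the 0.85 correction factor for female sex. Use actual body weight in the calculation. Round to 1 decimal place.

CrCl = (140 − 89) × 120 / (72 × 2.4) × 0.85 = 6120.0 / 172.80 × 0.85 ≈ 30.1 mL/min

30.1 mL/min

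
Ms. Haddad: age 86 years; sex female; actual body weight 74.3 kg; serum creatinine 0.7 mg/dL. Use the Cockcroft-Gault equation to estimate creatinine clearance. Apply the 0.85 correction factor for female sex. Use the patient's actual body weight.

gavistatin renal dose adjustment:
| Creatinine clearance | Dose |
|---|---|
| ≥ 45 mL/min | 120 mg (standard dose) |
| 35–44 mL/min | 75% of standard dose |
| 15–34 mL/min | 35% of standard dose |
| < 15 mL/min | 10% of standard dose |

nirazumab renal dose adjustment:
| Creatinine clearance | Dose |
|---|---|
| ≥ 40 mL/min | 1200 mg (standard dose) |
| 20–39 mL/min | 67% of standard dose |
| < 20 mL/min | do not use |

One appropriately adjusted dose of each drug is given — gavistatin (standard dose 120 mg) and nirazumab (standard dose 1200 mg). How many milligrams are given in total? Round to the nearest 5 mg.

1320 mg

CrCl = (140 − 86) × 74.3 / (72 × 0.7) × 0.85 = 4012.2 / 50.40 × 0.85 ≈ 67.7 mL/min
CrCl ≈ 68 mL/min.
gavistatin: ≥ 45 mL/min → 100% of 120 mg = 120 mg.
nirazumab: ≥ 40 mL/min → 100% of 1200 mg = 1200 mg.
Total = 120 + 1200 = 1320 mg.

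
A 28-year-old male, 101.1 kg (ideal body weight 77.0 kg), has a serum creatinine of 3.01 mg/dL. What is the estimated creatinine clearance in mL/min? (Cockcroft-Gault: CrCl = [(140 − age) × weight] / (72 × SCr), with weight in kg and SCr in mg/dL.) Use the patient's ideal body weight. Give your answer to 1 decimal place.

39.8 mL/min

CrCl = (140 − 28) × 77 / (72 × 3.01) = 8624.0 / 216.72 ≈ 39.8 mL/min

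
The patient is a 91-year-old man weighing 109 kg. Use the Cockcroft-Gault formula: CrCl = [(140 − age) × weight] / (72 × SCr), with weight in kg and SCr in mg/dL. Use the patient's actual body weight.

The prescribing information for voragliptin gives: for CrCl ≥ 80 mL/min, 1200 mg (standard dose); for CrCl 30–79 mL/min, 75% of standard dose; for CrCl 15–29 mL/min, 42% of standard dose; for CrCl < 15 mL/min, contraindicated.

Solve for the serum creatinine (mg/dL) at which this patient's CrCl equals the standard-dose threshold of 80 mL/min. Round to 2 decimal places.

Standard dose requires CrCl ≥ 80 mL/min.
Set (140 − 91) × 109 / (72 × SCr) = 80
SCr = (140 − 91) × 109 / (72 × 80) = 0.927 mg/dL

0.93 mg/dL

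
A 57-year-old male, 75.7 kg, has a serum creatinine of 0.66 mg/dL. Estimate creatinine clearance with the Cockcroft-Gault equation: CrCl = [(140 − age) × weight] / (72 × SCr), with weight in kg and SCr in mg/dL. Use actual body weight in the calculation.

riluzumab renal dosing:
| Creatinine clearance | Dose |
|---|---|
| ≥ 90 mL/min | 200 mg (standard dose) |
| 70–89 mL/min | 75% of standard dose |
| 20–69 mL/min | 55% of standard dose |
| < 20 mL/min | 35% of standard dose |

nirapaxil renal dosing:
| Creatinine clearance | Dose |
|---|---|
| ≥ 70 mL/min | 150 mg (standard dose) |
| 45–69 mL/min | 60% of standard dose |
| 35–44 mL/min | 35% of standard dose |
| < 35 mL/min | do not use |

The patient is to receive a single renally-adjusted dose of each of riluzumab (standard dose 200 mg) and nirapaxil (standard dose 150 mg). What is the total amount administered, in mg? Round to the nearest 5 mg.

CrCl = (140 − 57) × 75.7 / (72 × 0.66) = 6283.1 / 47.52 ≈ 132.2 mL/min
CrCl ≈ 132 mL/min.
riluzumab: ≥ 90 mL/min → 100% of 200 mg = 200 mg.
nirapaxil: ≥ 70 mL/min → 100% of 150 mg = 150 mg.
Total = 200 + 150 = 350 mg.

350 mg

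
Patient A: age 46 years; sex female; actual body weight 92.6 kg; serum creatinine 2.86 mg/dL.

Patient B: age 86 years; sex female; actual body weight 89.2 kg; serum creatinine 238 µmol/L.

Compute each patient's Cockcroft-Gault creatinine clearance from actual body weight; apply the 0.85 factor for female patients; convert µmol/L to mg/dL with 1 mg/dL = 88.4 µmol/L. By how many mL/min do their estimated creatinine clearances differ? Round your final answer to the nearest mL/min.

Patient A: CrCl = (140 − 46) × 92.6 / (72 × 2.86) × 0.85 = 8704.4 / 205.92 × 0.85 ≈ 35.9 mL/min
Patient B: SCr = 238 / 88.4 = 2.692 mg/dL
Patient B: CrCl = (140 − 86) × 89.2 / (72 × 2.692) × 0.85 = 4816.8 / 193.82 × 0.85 ≈ 21.1 mL/min
|35.9 − 21.1| = 14.8 mL/min

15 mL/min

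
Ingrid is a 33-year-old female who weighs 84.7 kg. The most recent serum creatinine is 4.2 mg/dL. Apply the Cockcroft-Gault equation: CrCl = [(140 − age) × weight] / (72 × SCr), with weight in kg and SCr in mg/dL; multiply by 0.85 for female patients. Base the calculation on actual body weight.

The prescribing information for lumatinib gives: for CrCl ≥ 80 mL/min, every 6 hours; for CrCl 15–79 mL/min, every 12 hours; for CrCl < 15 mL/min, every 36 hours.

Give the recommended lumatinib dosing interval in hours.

CrCl = (140 − 33) × 84.7 / (72 × 4.2) × 0.85 = 9062.9 / 302.40 × 0.85 ≈ 25.5 mL/min
CrCl ≈ 25 mL/min → bracket 15–79 mL/min → every 12 hours.

every 12 hours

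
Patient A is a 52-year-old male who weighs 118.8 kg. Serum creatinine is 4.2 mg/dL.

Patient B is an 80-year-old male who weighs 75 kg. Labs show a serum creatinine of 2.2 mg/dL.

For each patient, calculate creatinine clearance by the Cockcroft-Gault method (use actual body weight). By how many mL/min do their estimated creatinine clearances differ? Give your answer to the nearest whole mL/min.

6 mL/min

Patient A: CrCl = (140 − 52) × 118.8 / (72 × 4.2) = 10454.4 / 302.40 ≈ 34.6 mL/min
Patient B: CrCl = (140 − 80) × 75 / (72 × 2.2) = 4500.0 / 158.40 ≈ 28.4 mL/min
|34.6 − 28.4| = 6.2 mL/min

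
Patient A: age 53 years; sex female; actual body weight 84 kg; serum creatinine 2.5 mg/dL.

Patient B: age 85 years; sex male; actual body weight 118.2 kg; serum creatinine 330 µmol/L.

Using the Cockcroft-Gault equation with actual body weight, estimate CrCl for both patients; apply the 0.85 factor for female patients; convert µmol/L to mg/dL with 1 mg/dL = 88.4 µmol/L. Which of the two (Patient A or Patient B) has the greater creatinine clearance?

Patient A

Patient A: CrCl = (140 − 53) × 84 / (72 × 2.5) × 0.85 = 7308.0 / 180.00 × 0.85 ≈ 34.5 mL/min
Patient B: SCr = 330 / 88.4 = 3.733 mg/dL
Patient B: CrCl = (140 − 85) × 118.2 / (72 × 3.733) = 6501.0 / 268.78 ≈ 24.2 mL/min
34.5 vs 24.2 mL/min → Patient A is higher.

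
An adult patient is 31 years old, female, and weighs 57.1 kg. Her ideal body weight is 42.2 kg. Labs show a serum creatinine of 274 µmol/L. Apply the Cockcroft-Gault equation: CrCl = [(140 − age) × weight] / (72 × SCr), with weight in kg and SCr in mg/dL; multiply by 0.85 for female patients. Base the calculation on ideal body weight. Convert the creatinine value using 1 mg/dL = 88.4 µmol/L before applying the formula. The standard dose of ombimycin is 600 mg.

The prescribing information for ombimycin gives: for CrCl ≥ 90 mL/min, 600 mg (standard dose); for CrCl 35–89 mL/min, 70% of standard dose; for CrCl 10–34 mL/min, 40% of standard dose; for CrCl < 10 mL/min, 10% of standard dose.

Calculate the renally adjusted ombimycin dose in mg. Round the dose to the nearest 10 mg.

240 mg

SCr = 274 / 88.4 = 3.1 mg/dL
CrCl = (140 − 31) × 42.2 / (72 × 3.1) × 0.85 = 4599.8 / 223.20 × 0.85 ≈ 17.5 mL/min
CrCl ≈ 18 mL/min → bracket 10–34 mL/min.
40% of 600 mg = 240 mg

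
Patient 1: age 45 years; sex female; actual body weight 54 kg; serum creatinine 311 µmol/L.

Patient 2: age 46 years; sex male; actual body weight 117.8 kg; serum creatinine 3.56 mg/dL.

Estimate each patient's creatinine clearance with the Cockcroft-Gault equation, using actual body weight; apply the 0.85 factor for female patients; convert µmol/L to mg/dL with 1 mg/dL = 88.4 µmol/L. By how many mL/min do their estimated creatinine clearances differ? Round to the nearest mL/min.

26 mL/min

Patient 1: SCr = 311 / 88.4 = 3.518 mg/dL
Patient 1: CrCl = (140 − 45) × 54 / (72 × 3.518) × 0.85 = 5130.0 / 253.30 × 0.85 ≈ 17.2 mL/min
Patient 2: CrCl = (140 − 46) × 117.8 / (72 × 3.56) = 11073.2 / 256.32 ≈ 43.2 mL/min
|17.2 − 43.2| = 26.0 mL/min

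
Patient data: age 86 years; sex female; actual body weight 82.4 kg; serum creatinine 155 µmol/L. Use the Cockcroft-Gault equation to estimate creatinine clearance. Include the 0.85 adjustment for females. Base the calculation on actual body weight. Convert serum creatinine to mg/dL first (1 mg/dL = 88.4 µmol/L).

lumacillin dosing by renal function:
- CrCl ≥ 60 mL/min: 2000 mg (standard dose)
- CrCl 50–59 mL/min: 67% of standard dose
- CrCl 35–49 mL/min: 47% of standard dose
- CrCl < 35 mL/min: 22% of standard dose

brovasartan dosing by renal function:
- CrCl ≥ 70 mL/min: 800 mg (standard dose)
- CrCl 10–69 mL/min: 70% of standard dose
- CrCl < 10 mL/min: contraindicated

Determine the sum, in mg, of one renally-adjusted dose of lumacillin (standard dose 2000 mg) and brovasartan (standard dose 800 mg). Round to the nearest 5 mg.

1000 mg

SCr = 155 / 88.4 = 1.753 mg/dL
CrCl = (140 − 86) × 82.4 / (72 × 1.753) × 0.85 = 4449.6 / 126.22 × 0.85 ≈ 30.0 mL/min
CrCl ≈ 30 mL/min.
lumacillin: < 35 mL/min → 22% of 2000 mg = 440 mg.
brovasartan: 10–69 mL/min → 70% of 800 mg = 560 mg.
Total = 440 + 560 = 1000 mg.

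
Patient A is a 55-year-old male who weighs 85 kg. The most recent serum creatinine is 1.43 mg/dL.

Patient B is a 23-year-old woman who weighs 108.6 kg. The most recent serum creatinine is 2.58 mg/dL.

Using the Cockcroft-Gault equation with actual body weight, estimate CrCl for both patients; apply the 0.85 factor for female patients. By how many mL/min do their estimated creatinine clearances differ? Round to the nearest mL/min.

Patient A: CrCl = (140 − 55) × 85 / (72 × 1.43) = 7225.0 / 102.96 ≈ 70.2 mL/min
Patient B: CrCl = (140 − 23) × 108.6 / (72 × 2.58) × 0.85 = 12706.2 / 185.76 × 0.85 ≈ 58.1 mL/min
|70.2 − 58.1| = 12.1 mL/min

12 mL/min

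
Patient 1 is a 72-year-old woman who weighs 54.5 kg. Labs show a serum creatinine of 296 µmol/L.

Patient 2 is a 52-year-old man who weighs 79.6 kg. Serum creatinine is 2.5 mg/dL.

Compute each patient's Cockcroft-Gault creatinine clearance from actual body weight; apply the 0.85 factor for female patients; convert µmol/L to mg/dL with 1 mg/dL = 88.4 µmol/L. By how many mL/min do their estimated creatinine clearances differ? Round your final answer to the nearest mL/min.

Patient 1: SCr = 296 / 88.4 = 3.348 mg/dL
Patient 1: CrCl = (140 − 72) × 54.5 / (72 × 3.348) × 0.85 = 3706.0 / 241.06 × 0.85 ≈ 13.1 mL/min
Patient 2: CrCl = (140 − 52) × 79.6 / (72 × 2.5) = 7004.8 / 180.00 ≈ 38.9 mL/min
|13.1 − 38.9| = 25.8 mL/min

26 mL/min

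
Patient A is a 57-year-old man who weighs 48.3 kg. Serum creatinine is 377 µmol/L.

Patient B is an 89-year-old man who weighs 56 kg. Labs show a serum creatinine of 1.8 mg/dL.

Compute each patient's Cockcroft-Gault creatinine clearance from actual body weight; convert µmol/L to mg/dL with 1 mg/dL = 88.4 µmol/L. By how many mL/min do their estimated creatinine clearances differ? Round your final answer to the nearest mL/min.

9 mL/min

Patient A: SCr = 377 / 88.4 = 4.265 mg/dL
Patient A: CrCl = (140 − 57) × 48.3 / (72 × 4.265) = 4008.9 / 307.08 ≈ 13.1 mL/min
Patient B: CrCl = (140 − 89) × 56 / (72 × 1.8) = 2856.0 / 129.60 ≈ 22.0 mL/min
|13.1 − 22.0| = 8.9 mL/min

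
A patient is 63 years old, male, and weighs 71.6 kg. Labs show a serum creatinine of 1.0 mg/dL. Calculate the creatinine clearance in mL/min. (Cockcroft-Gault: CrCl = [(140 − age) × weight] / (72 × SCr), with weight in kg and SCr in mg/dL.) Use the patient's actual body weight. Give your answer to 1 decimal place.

CrCl = (140 − 63) × 71.6 / (72 × 1) = 5513.2 / 72.00 ≈ 76.6 mL/min

76.6 mL/min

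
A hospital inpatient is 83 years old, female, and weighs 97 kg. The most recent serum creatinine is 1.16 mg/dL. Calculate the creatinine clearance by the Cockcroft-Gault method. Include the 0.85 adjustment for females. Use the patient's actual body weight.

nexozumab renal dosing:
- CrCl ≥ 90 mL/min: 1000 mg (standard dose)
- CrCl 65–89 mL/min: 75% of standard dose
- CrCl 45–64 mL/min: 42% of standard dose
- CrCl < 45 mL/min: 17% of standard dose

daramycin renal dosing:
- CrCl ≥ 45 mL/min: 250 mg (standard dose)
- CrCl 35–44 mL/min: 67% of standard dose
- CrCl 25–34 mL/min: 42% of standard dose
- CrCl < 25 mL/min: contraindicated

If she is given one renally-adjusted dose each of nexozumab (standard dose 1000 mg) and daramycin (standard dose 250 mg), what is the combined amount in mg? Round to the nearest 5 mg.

670 mg

CrCl = (140 − 83) × 97 / (72 × 1.16) × 0.85 = 5529.0 / 83.52 × 0.85 ≈ 56.3 mL/min
CrCl ≈ 56 mL/min.
nexozumab: 45–64 mL/min → 42% of 1000 mg = 420 mg.
daramycin: ≥ 45 mL/min → 100% of 250 mg = 250 mg.
Total = 420 + 250 = 670 mg.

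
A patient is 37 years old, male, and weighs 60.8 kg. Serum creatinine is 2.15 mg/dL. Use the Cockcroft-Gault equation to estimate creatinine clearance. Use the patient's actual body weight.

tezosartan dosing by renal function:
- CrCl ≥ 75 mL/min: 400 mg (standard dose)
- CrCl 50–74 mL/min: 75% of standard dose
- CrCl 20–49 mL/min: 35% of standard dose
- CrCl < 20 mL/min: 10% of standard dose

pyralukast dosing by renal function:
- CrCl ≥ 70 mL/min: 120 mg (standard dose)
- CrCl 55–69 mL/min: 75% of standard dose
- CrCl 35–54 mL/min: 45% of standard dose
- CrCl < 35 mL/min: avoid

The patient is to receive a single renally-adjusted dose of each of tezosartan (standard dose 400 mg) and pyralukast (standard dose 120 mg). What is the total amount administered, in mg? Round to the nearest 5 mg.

CrCl = (140 − 37) × 60.8 / (72 × 2.15) = 6262.4 / 154.80 ≈ 40.5 mL/min
CrCl ≈ 40 mL/min.
tezosartan: 20–49 mL/min → 35% of 400 mg = 140 mg.
pyralukast: 35–54 mL/min → 45% of 120 mg = 54 mg.
Total = 140 + 54 = 194 mg.

195 mg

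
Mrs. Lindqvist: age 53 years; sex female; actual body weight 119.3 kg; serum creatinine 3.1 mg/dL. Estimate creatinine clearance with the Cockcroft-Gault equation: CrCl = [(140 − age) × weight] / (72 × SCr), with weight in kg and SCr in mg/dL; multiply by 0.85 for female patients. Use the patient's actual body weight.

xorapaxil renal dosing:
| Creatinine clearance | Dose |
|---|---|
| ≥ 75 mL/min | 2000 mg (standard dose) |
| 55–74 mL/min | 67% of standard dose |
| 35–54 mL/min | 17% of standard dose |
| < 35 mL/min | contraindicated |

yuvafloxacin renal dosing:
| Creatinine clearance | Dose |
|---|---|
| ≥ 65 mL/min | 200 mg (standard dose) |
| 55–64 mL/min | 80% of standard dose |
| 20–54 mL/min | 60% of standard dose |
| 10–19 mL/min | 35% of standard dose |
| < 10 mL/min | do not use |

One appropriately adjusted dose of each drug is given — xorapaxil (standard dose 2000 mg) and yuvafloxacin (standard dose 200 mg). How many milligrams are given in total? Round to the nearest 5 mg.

CrCl = (140 − 53) × 119.3 / (72 × 3.1) × 0.85 = 10379.1 / 223.20 × 0.85 ≈ 39.5 mL/min
CrCl ≈ 40 mL/min.
xorapaxil: 35–54 mL/min → 17% of 2000 mg = 340 mg.
yuvafloxacin: 20–54 mL/min → 60% of 200 mg = 120 mg.
Total = 340 + 120 = 460 mg.

460 mg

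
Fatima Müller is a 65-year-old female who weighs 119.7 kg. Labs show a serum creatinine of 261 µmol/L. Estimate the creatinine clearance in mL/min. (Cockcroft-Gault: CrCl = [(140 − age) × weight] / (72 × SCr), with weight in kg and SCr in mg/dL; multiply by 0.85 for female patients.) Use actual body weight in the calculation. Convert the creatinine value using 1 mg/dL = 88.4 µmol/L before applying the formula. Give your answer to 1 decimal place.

35.9 mL/min

SCr = 261 / 88.4 = 2.952 mg/dL
CrCl = (140 − 65) × 119.7 / (72 × 2.952) × 0.85 = 8977.5 / 212.54 × 0.85 ≈ 35.9 mL/min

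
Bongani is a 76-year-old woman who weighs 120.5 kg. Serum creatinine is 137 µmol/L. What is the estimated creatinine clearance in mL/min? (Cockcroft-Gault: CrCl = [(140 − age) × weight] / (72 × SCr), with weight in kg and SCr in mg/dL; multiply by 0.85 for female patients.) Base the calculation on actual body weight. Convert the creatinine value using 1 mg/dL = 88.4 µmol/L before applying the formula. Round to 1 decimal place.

SCr = 137 / 88.4 = 1.55 mg/dL
CrCl = (140 − 76) × 120.5 / (72 × 1.55) × 0.85 = 7712.0 / 111.60 × 0.85 ≈ 58.7 mL/min

58.7 mL/min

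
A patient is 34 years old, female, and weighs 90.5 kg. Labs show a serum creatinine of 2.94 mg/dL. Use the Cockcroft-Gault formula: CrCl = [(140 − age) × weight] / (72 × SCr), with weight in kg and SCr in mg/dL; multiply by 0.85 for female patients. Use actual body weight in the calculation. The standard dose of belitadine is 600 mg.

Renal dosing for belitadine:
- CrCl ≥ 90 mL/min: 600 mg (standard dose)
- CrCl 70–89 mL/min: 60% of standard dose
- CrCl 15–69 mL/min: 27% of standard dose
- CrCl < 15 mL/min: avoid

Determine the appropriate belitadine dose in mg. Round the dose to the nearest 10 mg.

160 mg

CrCl = (140 − 34) × 90.5 / (72 × 2.94) × 0.85 = 9593.0 / 211.68 × 0.85 ≈ 38.5 mL/min
CrCl ≈ 39 mL/min → bracket 15–69 mL/min.
27% of 600 mg = 162 mg → 160 mg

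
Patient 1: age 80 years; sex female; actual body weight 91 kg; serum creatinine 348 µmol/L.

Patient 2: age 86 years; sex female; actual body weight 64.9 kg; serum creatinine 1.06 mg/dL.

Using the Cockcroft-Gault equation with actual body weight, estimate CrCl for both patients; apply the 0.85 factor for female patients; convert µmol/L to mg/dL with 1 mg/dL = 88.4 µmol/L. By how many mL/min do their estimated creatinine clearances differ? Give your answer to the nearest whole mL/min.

23 mL/min

Patient 1: SCr = 348 / 88.4 = 3.937 mg/dL
Patient 1: CrCl = (140 − 80) × 91 / (72 × 3.937) × 0.85 = 5460.0 / 283.46 × 0.85 ≈ 16.4 mL/min
Patient 2: CrCl = (140 − 86) × 64.9 / (72 × 1.06) × 0.85 = 3504.6 / 76.32 × 0.85 ≈ 39.0 mL/min
|16.4 − 39.0| = 22.6 mL/min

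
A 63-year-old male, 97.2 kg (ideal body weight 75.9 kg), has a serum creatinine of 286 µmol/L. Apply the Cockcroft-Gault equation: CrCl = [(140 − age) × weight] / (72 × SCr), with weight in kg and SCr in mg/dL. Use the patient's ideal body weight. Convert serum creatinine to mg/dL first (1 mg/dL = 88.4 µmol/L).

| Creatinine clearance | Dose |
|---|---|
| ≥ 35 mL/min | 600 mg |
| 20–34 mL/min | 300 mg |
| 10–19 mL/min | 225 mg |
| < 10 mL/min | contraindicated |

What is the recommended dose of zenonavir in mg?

SCr = 286 / 88.4 = 3.235 mg/dL
CrCl = (140 − 63) × 75.9 / (72 × 3.235) = 5844.3 / 232.92 ≈ 25.1 mL/min
CrCl ≈ 25 mL/min → bracket 20–34 mL/min.
Dose for this bracket: 300 mg.

300 mg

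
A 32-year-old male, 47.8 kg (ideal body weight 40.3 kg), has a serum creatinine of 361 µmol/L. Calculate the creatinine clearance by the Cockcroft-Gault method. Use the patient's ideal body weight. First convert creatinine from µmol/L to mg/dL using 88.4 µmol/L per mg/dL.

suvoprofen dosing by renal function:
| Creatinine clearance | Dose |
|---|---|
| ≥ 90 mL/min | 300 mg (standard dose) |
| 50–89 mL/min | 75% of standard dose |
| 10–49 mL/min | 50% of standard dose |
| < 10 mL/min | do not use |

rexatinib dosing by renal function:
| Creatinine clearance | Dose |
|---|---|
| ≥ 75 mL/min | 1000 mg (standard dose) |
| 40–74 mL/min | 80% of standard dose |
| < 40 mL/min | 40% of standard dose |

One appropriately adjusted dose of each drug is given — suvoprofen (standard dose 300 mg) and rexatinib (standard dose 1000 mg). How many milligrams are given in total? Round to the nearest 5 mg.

550 mg

SCr = 361 / 88.4 = 4.084 mg/dL
CrCl = (140 − 32) × 40.3 / (72 × 4.084) = 4352.4 / 294.05 ≈ 14.8 mL/min
CrCl ≈ 15 mL/min.
suvoprofen: 10–49 mL/min → 50% of 300 mg = 150 mg.
rexatinib: < 40 mL/min → 40% of 1000 mg = 400 mg.
Total = 150 + 400 = 550 mg.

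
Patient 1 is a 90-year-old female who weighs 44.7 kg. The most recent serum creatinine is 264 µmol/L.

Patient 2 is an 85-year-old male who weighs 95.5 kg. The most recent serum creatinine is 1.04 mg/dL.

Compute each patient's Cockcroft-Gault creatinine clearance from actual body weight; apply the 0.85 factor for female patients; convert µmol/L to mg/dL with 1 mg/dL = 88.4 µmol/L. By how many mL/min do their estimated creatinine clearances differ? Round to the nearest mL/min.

Patient 1: SCr = 264 / 88.4 = 2.986 mg/dL
Patient 1: CrCl = (140 − 90) × 44.7 / (72 × 2.986) × 0.85 = 2235.0 / 214.99 × 0.85 ≈ 8.8 mL/min
Patient 2: CrCl = (140 − 85) × 95.5 / (72 × 1.04) = 5252.5 / 74.88 ≈ 70.1 mL/min
|8.8 − 70.1| = 61.3 mL/min

61 mL/min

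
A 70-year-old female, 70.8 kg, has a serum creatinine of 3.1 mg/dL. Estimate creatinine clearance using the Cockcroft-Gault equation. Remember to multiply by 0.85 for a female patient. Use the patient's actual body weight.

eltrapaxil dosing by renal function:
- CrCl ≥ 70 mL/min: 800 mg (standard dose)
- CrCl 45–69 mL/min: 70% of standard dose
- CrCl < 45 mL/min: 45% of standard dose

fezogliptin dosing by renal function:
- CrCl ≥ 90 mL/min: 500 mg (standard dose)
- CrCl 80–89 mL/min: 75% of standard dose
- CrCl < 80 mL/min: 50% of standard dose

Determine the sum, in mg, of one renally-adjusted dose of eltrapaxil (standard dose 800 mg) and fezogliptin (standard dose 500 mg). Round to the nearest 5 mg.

CrCl = (140 − 70) × 70.8 / (72 × 3.1) × 0.85 = 4956.0 / 223.20 × 0.85 ≈ 18.9 mL/min
CrCl ≈ 19 mL/min.
eltrapaxil: < 45 mL/min → 45% of 800 mg = 360 mg.
fezogliptin: < 80 mL/min → 50% of 500 mg = 250 mg.
Total = 360 + 250 = 610 mg.

610 mg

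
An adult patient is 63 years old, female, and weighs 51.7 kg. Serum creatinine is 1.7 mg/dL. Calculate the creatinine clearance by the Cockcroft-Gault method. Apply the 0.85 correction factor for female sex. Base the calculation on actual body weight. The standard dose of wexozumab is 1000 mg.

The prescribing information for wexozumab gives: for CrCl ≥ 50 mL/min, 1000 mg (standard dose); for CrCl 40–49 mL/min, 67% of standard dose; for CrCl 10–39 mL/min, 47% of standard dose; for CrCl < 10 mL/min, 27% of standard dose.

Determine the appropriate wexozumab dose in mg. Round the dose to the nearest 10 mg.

CrCl = (140 − 63) × 51.7 / (72 × 1.7) × 0.85 = 3980.9 / 122.40 × 0.85 ≈ 27.6 mL/min
CrCl ≈ 28 mL/min → bracket 10–39 mL/min.
47% of 1000 mg = 470 mg

470 mg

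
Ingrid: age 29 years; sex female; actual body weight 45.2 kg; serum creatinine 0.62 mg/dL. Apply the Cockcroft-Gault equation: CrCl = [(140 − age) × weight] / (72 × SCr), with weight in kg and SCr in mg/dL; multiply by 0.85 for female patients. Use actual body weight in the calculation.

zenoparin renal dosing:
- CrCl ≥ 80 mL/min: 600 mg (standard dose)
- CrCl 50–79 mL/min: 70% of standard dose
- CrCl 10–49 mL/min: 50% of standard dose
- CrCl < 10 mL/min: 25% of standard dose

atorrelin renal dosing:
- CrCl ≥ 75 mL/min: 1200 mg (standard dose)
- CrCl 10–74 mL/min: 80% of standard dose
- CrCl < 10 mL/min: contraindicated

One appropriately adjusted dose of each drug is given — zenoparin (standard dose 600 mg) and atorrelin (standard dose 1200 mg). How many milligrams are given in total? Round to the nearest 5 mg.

1800 mg

CrCl = (140 − 29) × 45.2 / (72 × 0.62) × 0.85 = 5017.2 / 44.64 × 0.85 ≈ 95.5 mL/min
CrCl ≈ 96 mL/min.
zenoparin: ≥ 80 mL/min → 100% of 600 mg = 600 mg.
atorrelin: ≥ 75 mL/min → 100% of 1200 mg = 1200 mg.
Total = 600 + 1200 = 1800 mg.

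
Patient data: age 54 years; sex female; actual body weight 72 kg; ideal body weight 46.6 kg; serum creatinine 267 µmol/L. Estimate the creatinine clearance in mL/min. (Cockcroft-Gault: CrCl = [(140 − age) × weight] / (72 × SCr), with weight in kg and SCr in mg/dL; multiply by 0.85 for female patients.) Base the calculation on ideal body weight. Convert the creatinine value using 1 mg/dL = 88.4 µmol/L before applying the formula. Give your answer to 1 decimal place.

SCr = 267 / 88.4 = 3.02 mg/dL
CrCl = (140 − 54) × 46.6 / (72 × 3.02) × 0.85 = 4007.6 / 217.44 × 0.85 ≈ 15.7 mL/min

15.7 mL/min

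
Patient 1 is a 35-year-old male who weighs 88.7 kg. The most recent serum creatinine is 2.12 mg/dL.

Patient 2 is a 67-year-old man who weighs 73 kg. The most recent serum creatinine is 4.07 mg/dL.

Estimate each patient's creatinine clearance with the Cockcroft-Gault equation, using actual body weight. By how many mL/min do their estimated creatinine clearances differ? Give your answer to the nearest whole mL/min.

43 mL/min

Patient 1: CrCl = (140 − 35) × 88.7 / (72 × 2.12) = 9313.5 / 152.64 ≈ 61.0 mL/min
Patient 2: CrCl = (140 − 67) × 73 / (72 × 4.07) = 5329.0 / 293.04 ≈ 18.2 mL/min
|61.0 − 18.2| = 42.8 mL/min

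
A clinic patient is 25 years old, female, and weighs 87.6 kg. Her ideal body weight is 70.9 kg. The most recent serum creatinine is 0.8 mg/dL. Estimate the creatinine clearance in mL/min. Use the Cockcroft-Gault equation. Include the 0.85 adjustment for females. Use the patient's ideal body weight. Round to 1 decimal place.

CrCl = (140 − 25) × 70.9 / (72 × 0.8) × 0.85 = 8153.5 / 57.60 × 0.85 ≈ 120.3 mL/min

120.3 mL/min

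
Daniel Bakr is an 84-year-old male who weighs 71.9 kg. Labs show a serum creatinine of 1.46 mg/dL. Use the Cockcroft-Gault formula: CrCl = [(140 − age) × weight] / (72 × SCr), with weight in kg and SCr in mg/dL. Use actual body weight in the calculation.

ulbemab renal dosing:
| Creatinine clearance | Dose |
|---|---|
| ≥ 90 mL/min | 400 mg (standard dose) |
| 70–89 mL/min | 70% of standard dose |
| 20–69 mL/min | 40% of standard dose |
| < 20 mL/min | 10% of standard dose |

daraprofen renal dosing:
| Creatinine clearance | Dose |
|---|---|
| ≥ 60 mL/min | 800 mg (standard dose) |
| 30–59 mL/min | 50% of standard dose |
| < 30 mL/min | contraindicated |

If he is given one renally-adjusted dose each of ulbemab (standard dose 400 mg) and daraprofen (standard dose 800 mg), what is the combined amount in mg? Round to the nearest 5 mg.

CrCl = (140 − 84) × 71.9 / (72 × 1.46) = 4026.4 / 105.12 ≈ 38.3 mL/min
CrCl ≈ 38 mL/min.
ulbemab: 20–69 mL/min → 40% of 400 mg = 160 mg.
daraprofen: 30–59 mL/min → 50% of 800 mg = 400 mg.
Total = 160 + 400 = 560 mg.

560 mg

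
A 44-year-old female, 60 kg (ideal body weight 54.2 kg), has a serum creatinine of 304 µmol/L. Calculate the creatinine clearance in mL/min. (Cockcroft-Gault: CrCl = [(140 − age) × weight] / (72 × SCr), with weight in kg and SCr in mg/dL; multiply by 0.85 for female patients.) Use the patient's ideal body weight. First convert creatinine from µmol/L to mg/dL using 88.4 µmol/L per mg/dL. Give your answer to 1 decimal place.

SCr = 304 / 88.4 = 3.439 mg/dL
CrCl = (140 − 44) × 54.2 / (72 × 3.439) × 0.85 = 5203.2 / 247.61 × 0.85 ≈ 17.9 mL/min

17.9 mL/min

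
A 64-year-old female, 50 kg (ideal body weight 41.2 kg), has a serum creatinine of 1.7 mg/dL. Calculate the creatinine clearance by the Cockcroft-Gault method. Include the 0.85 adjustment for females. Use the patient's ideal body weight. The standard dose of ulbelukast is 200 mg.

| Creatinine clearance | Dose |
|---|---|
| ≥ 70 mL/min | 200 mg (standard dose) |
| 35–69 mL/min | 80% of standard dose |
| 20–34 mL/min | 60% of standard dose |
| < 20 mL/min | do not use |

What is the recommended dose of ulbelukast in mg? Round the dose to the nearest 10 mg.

CrCl = (140 − 64) × 41.2 / (72 × 1.7) × 0.85 = 3131.2 / 122.40 × 0.85 ≈ 21.7 mL/min
CrCl ≈ 22 mL/min → bracket 20–34 mL/min.
60% of 200 mg = 120 mg

120 mg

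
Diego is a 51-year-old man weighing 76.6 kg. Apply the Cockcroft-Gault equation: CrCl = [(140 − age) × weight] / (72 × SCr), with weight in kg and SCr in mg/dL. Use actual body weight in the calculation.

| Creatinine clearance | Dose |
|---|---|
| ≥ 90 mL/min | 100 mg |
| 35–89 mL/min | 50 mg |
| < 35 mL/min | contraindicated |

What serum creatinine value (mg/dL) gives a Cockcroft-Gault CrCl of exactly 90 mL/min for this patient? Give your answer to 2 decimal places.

Standard dose requires CrCl ≥ 90 mL/min.
Set (140 − 51) × 76.6 / (72 × SCr) = 90
SCr = (140 − 51) × 76.6 / (72 × 90) = 1.052 mg/dL

1.05 mg/dL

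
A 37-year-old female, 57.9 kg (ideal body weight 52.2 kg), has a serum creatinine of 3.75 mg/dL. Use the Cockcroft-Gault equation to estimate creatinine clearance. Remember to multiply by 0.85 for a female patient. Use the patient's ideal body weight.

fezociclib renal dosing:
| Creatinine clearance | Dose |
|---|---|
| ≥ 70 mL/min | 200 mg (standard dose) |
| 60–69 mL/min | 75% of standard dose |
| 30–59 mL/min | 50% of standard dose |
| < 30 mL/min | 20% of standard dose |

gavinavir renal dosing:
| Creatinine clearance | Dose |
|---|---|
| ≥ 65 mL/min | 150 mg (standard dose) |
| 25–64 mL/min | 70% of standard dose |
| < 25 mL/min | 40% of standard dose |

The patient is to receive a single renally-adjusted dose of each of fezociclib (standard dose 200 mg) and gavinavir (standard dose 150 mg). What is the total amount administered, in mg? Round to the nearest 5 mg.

100 mg

CrCl = (140 − 37) × 52.2 / (72 × 3.75) × 0.85 = 5376.6 / 270.00 × 0.85 ≈ 16.9 mL/min
CrCl ≈ 17 mL/min.
fezociclib: < 30 mL/min → 20% of 200 mg = 40 mg.
gavinavir: < 25 mL/min → 40% of 150 mg = 60 mg.
Total = 40 + 60 = 100 mg.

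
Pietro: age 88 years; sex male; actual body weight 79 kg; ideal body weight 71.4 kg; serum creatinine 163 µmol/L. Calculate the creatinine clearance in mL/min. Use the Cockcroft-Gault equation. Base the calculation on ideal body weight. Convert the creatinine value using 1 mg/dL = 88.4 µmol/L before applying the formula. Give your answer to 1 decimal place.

28.0 mL/min

SCr = 163 / 88.4 = 1.844 mg/dL
CrCl = (140 − 88) × 71.4 / (72 × 1.844) = 3712.8 / 132.77 ≈ 28.0 mL/min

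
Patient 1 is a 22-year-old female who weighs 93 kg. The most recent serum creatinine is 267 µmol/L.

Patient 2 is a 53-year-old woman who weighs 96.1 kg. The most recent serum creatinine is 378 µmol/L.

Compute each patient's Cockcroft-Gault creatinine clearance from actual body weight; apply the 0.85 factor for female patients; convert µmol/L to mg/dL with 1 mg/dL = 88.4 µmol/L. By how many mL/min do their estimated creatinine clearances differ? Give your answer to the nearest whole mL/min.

Patient 1: SCr = 267 / 88.4 = 3.02 mg/dL
Patient 1: CrCl = (140 − 22) × 93 / (72 × 3.02) × 0.85 = 10974.0 / 217.44 × 0.85 ≈ 42.9 mL/min
Patient 2: SCr = 378 / 88.4 = 4.276 mg/dL
Patient 2: CrCl = (140 − 53) × 96.1 / (72 × 4.276) × 0.85 = 8360.7 / 307.87 × 0.85 ≈ 23.1 mL/min
|42.9 − 23.1| = 19.8 mL/min

20 mL/min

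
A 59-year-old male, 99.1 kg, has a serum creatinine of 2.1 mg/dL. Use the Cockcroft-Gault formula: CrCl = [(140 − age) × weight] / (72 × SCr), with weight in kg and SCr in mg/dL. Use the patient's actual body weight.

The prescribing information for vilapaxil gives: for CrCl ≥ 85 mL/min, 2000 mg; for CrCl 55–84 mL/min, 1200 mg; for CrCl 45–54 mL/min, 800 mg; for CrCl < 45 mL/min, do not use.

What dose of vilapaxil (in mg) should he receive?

CrCl = (140 − 59) × 99.1 / (72 × 2.1) = 8027.1 / 151.20 ≈ 53.1 mL/min
CrCl ≈ 53 mL/min → bracket 45–54 mL/min.
Dose for this bracket: 800 mg.

800 mg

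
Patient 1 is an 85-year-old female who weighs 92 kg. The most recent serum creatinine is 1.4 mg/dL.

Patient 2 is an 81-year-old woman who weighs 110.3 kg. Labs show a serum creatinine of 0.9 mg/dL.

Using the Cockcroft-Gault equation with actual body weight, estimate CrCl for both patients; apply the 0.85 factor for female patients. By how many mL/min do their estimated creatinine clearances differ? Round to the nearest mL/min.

Patient 1: CrCl = (140 − 85) × 92 / (72 × 1.4) × 0.85 = 5060.0 / 100.80 × 0.85 ≈ 42.7 mL/min
Patient 2: CrCl = (140 − 81) × 110.3 / (72 × 0.9) × 0.85 = 6507.7 / 64.80 × 0.85 ≈ 85.4 mL/min
|42.7 − 85.4| = 42.7 mL/min

43 mL/min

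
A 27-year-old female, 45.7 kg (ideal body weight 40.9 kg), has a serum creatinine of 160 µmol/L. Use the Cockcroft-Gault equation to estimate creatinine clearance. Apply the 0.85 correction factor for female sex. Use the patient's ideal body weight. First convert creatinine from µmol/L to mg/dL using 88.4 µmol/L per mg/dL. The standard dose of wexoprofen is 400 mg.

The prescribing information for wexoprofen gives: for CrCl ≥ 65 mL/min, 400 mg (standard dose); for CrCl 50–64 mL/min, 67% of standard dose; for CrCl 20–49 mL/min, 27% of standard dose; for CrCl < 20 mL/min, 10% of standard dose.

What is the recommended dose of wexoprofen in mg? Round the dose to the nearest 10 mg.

SCr = 160 / 88.4 = 1.81 mg/dL
CrCl = (140 − 27) × 40.9 / (72 × 1.81) × 0.85 = 4621.7 / 130.32 × 0.85 ≈ 30.1 mL/min
CrCl ≈ 30 mL/min → bracket 20–49 mL/min.
27% of 400 mg = 108 mg → 110 mg

110 mg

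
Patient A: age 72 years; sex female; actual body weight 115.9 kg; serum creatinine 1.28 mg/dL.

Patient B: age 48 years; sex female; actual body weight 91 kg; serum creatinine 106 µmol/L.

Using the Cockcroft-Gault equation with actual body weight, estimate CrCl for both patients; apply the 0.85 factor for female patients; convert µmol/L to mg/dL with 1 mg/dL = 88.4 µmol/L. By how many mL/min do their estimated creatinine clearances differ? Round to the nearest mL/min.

Patient A: CrCl = (140 − 72) × 115.9 / (72 × 1.28) × 0.85 = 7881.2 / 92.16 × 0.85 ≈ 72.7 mL/min
Patient B: SCr = 106 / 88.4 = 1.199 mg/dL
Patient B: CrCl = (140 − 48) × 91 / (72 × 1.199) × 0.85 = 8372.0 / 86.33 × 0.85 ≈ 82.4 mL/min
|72.7 − 82.4| = 9.7 mL/min

10 mL/min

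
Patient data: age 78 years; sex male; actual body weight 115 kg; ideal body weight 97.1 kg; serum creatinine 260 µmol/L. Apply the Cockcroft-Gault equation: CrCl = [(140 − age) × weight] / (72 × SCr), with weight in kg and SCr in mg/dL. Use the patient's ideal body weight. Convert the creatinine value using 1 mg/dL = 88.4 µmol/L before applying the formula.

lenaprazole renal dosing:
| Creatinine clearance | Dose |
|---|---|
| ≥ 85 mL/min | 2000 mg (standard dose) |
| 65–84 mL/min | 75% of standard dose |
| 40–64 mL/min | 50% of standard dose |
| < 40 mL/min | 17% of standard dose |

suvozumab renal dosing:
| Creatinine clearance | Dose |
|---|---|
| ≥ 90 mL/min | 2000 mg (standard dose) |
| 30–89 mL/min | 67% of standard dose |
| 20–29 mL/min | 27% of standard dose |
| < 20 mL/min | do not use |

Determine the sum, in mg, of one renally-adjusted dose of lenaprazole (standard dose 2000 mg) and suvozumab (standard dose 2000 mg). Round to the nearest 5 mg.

880 mg

SCr = 260 / 88.4 = 2.941 mg/dL
CrCl = (140 − 78) × 97.1 / (72 × 2.941) = 6020.2 / 211.75 ≈ 28.4 mL/min
CrCl ≈ 28 mL/min.
lenaprazole: < 40 mL/min → 17% of 2000 mg = 340 mg.
suvozumab: 20–29 mL/min → 27% of 2000 mg = 540 mg.
Total = 340 + 540 = 880 mg.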